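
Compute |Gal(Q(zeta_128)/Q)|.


|Gal(Q(zeta_128)/Q)| = phi(128)
= 64

64


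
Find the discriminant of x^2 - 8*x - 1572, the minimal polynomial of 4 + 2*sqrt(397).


The element 4 + 2*sqrt(397) has minimal polynomial:
x^2 - 8*x - 1572
Discriminant = (-8)^2 - 4*(-1572)
= 64 + 6288
= 6352

6352


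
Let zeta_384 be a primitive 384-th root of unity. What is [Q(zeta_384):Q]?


The degree equals Euler's totient phi(384).
384 = 2^7 * 3
phi(384) = 128

128


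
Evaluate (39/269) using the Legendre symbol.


p = 269 is prime, so compute (39/269) with the reciprocity algorithm (Jacobi-symbol steps: pull out 2s via (2/n), flip via reciprocity, reduce):
  reciprocity: (39/269) -> +(269/39)
  reduce: (35/39)
  reciprocity: (35/39) -> -(39/35)
  reduce: (4/35)
  pull out 2: (2/35) = -1  (since 35 mod 8 = 3)
  pull out 2: (2/35) = -1  (since 35 mod 8 = 3)
  (1/35) = 1
Product of signs = -1
(39/269) = -1

-1


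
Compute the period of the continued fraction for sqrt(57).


Run the CF algorithm for sqrt(57).
a_0 = floor(sqrt(57)) = 7; set m_0=0, q_0=1.
Recurrence: m' = q*a - m,  q' = (d - m'^2)/q,  a' = floor((a_0 + m')/q').
  step 1: m=7, q=8, a=1
  step 2: m=1, q=7, a=1
  step 3: m=6, q=3, a=4
  step 4: m=6, q=7, a=1
  step 5: m=1, q=8, a=1
  step 6: m=7, q=1, a=14
a_6 = 2*a_0 = 14, so the period closes here.
sqrt(57) = [7; 1, 1, 4, 1, 1, 14]
Period length = 6

6


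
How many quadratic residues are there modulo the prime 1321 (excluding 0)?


For prime p, the number of non-zero quadratic residues is (p-1)/2.
= (1321-1)/2
= 660

660


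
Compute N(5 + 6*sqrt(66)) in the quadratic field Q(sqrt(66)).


N(a + b*sqrt(d)) = a^2 - d*b^2
= (5)^2 - (66)*(6)^2
= 25 - 2376
= -2351

-2351


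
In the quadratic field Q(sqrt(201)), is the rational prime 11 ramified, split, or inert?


K = Q(sqrt(201)). Since d mod 4 = 1, disc(K) = 201.
Check p | disc: 201 mod 11 = 3.
p does not divide disc. Compute Legendre symbol (d/p):
3^((11-1)/2) mod 11 = 1
(d/p) = 1, so p splits: (p) = P*P' with e=1, f=1, g=2.
Therefore p is split.

split


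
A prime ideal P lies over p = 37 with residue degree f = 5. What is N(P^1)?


N(P^a) = p^(a*f)
= 37^(1*5)
= 37^5
= 69343957

69343957


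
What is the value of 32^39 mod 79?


p = 79 is prime and the exponent is (p-1)/2 = 39, so by Euler's criterion 32^39 = (32/79) = +1 or -1 mod 79.
Compute by square-and-multiply:
  39 = 32 + 4 + 2 + 1 (binary 100111)
  Repeated squaring mod 79: 32^1 = 32, 32^2 = 76, 32^4 = 9, 32^8 = 2, 32^16 = 4, 32^32 = 16
  32^39 = 32^32 * 32^4 * 32^2 * 32^1 = 16 * 9 * 76 * 32 mod 79
    16 * 9 = 144 = 65 mod 79
    65 * 76 = 4940 = 42 mod 79
    42 * 32 = 1344 = 1 mod 79
  32^39 = 1 mod 79
Result 1: 32 is a quadratic residue mod 79.
32^39 mod 79 = 1

1


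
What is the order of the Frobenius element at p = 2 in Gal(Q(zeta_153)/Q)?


The Frobenius at p in Gal(Q(zeta_n)/Q) = (Z/nZ)* is the class of p, so its order is ord_153(2), the smallest k >= 1 with 2^k = 1 mod 153.
n = 153 = 3^2 * 17, phi(153) = 96; the order divides phi(n).
Divisors of 96: 1, 2, 3, 4, 6, 8, 12, 16, 24, 32, 48, 96
Repeated squaring mod 153: 2^1 = 2, 2^2 = 4, 2^4 = 16, 2^8 = 103, 2^16 = 52, 2^32 = 103, 2^64 = 52
Test divisors in increasing order:
  k=1: 2^1 = 2 mod 153
  k=2: 2^2 = 4 mod 153
  k=3: 2^3 = 4 * 2 = 8 mod 153
  k=4: 2^4 = 16 mod 153
  k=6: 2^6 = 16 * 4 = 64 mod 153
  k=8: 2^8 = 103 mod 153
  k=12: 2^12 = 103 * 16 = 118 mod 153
  k=16: 2^16 = 52 mod 153
  k=24: 2^24 = 52 * 103 = 1 mod 153  <- first divisor giving 1
Order = 24

24


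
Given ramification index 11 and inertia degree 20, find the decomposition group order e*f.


|D_P| = e * f
= 11 * 20
= 220

220


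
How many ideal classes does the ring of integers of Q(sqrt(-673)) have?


K = Q(sqrt(-673)). d mod 4 = 3, so D = disc(K) = 4d = -2692
h(K) equals the number of primitive reduced positive-definite forms (a, b, c) = a*x^2 + b*x*y + c*y^2 with b^2 - 4ac = D,
where reduced means |b| <= a <= c, with b >= 0 whenever |b| = a or a = c, and primitive means gcd(a, b, c) = 1.
Reduced forces 3a^2 <= |D| = 2692, so 1 <= a <= 29; b must have the parity of D, and c = (b^2 - D)/(4a) must be an integer >= a.
Enumerate a = 1..29, b in [-a, a]:
  a=1: (1, 0, 673)  [1]
  a=2: (2, 2, 337)  [1]
  a=3..10: none
  a=11: (11, -6, 62), (11, 6, 62)  [2]
  a=12: none
  a=13: (13, -8, 53), (13, 8, 53)  [2]
  a=14..18: none
  a=19: (19, -14, 38), (19, 14, 38)  [2]
  a=20..21: none
  a=22: (22, -6, 31), (22, 6, 31)  [2]
  a=23..25: none
  a=26: (26, -18, 29), (26, 18, 29)  [2]
  a=27..29: none
Total reduced forms: 1 + 1 + 2 + 2 + 2 + 2 + 2 = 12
h = 12

12


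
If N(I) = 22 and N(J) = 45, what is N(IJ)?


N(IJ) = N(I) * N(J)
= 22 * 45
= 990

990


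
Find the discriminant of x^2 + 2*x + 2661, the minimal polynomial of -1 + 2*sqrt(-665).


The element -1 + 2*sqrt(-665) has minimal polynomial:
x^2 + 2*x + 2661
Discriminant = (2)^2 - 4*(2661)
= 4 - 10644
= -10640

-10640


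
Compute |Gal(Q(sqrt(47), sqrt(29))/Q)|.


The 2 square roots of distinct primes are multiplicatively independent over Q,
so [K:Q] = 2^2 and Gal(K/Q) is isomorphic to (Z/2Z)^2.
|Gal| = 2^2 = 4

4


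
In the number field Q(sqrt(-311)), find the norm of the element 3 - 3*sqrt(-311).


N(a + b*sqrt(d)) = a^2 - d*b^2
= (3)^2 - (-311)*(-3)^2
= 9 + 2799
= 2808

2808


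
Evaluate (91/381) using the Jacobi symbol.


Compute (91/381) via quadratic reciprocity:
  reciprocity: (91/381) -> +(381/91)
  reduce: (17/91)
  reciprocity: (17/91) -> +(91/17)
  reduce: (6/17)
  pull out 2: (2/17) = +1  (since 17 mod 8 = 1)
  reciprocity: (3/17) -> +(17/3)
  reduce: (2/3)
  pull out 2: (2/3) = -1  (since 3 mod 8 = 3)
  (1/3) = 1
Product of signs = -1

-1


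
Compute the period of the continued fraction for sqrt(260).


Run the CF algorithm for sqrt(260).
a_0 = floor(sqrt(260)) = 16; set m_0=0, q_0=1.
Recurrence: m' = q*a - m,  q' = (d - m'^2)/q,  a' = floor((a_0 + m')/q').
  step 1: m=16, q=4, a=8
  step 2: m=16, q=1, a=32
a_2 = 2*a_0 = 32, so the period closes here.
sqrt(260) = [16; 8, 32]
Period length = 2

2


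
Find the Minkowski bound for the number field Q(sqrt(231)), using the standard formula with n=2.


d = 231, d mod 4 = 3, so disc(K) = 4d = 924; |disc(K)| = 924
Real quadratic field, so n = 2, s = r2 = 0, r1 = 2
M = (n!/n^n) * (4/pi)^s * sqrt(|disc(K)|) = (2!/2^2) * (4/pi)^0 * sqrt(924)
= 0.5 * 1.000000 * 30.397368
= 15.1987

15.1987


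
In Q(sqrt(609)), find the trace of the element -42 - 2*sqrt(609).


Tr(a + b*sqrt(d)) = (a + b*sqrt(d)) + (a - b*sqrt(d)) = 2a
= 2 * (-42)
= -84

-84


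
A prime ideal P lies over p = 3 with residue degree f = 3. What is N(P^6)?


N(P^a) = p^(a*f)
= 3^(6*3)
= 3^18
= 387420489

387420489


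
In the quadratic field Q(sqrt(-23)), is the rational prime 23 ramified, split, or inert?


K = Q(sqrt(-23)). Since d mod 4 = 1, disc(K) = -23.
Check p | disc: -23 mod 23 = 0.
p divides disc, so p ramifies: (p) = P^2 with e=2, f=1, g=1.
Therefore p is ramified.

ramified


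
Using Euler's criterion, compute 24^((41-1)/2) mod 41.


p = 41 is prime and the exponent is (p-1)/2 = 20, so by Euler's criterion 24^20 = (24/41) = +1 or -1 mod 41.
Compute by square-and-multiply:
  20 = 16 + 4 (binary 10100)
  Repeated squaring mod 41: 24^1 = 24, 24^2 = 2, 24^4 = 4, 24^8 = 16, 24^16 = 10
  24^20 = 24^16 * 24^4 = 10 * 4 mod 41
    10 * 4 = 40 = 40 mod 41
  24^20 = 40 mod 41
Result 40 = p - 1 = -1 mod 41: 24 is a quadratic non-residue mod 41. As a residue in [0, p-1] the value is 40.
24^20 mod 41 = 40

40


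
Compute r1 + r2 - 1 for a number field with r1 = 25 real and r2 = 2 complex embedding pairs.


By Dirichlet's unit theorem:
rank = r1 + r2 - 1
= 25 + 2 - 1
= 26

26


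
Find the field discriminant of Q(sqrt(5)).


For K = Q(sqrt(d)) with d squarefree: disc(K) = d if d = 1 mod 4, and disc(K) = 4d if d = 2 or 3 mod 4.
Here d = 5, and d mod 4 = 1.
d = 1 mod 4 (O_K = Z[(1+sqrt(d))/2]), so disc(K) = d = 5

5


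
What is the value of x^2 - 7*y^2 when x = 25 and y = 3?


x^2 - d*y^2
= 25^2 - 7*3^2
= 625 - 63
= 562

562


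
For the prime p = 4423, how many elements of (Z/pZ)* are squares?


For prime p, the number of non-zero quadratic residues is (p-1)/2.
= (4423-1)/2
= 2211

2211


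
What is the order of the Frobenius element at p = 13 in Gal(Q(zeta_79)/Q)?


The Frobenius at p in Gal(Q(zeta_n)/Q) = (Z/nZ)* is the class of p, so its order is ord_79(13), the smallest k >= 1 with 13^k = 1 mod 79.
n = 79 = 79, phi(79) = 78; the order divides phi(n).
Divisors of 78: 1, 2, 3, 6, 13, 26, 39, 78
Repeated squaring mod 79: 13^1 = 13, 13^2 = 11, 13^4 = 42, 13^8 = 26, 13^16 = 44, 13^32 = 40, 13^64 = 20
Test divisors in increasing order:
  k=1: 13^1 = 13 mod 79
  k=2: 13^2 = 11 mod 79
  k=3: 13^3 = 11 * 13 = 64 mod 79
  k=6: 13^6 = 42 * 11 = 67 mod 79
  k=13: 13^13 = 26 * 42 * 13 = 55 mod 79
  k=26: 13^26 = 44 * 26 * 11 = 23 mod 79
  k=39: 13^39 = 40 * 42 * 11 * 13 = 1 mod 79  <- first divisor giving 1
Order = 39

39


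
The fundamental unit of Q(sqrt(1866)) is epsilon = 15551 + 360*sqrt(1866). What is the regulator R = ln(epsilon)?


epsilon = 15551 + 360*sqrt(1866)
= 31102.0000
R = ln(31102.0000)
= 10.3450

10.3450


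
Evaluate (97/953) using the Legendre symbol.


p = 953 is prime, so compute (97/953) with the reciprocity algorithm (Jacobi-symbol steps: pull out 2s via (2/n), flip via reciprocity, reduce):
  reciprocity: (97/953) -> +(953/97)
  reduce: (80/97)
  pull out 2: (2/97) = +1  (since 97 mod 8 = 1)
  pull out 2: (2/97) = +1  (since 97 mod 8 = 1)
  pull out 2: (2/97) = +1  (since 97 mod 8 = 1)
  pull out 2: (2/97) = +1  (since 97 mod 8 = 1)
  reciprocity: (5/97) -> +(97/5)
  reduce: (2/5)
  pull out 2: (2/5) = -1  (since 5 mod 8 = 5)
  (1/5) = 1
Product of signs = -1
(97/953) = -1

-1


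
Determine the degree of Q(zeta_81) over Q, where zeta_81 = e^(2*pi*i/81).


The degree equals Euler's totient phi(81).
81 = 3^4
phi(81) = 54

54


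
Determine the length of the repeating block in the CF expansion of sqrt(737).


Run the CF algorithm for sqrt(737).
a_0 = floor(sqrt(737)) = 27; set m_0=0, q_0=1.
Recurrence: m' = q*a - m,  q' = (d - m'^2)/q,  a' = floor((a_0 + m')/q').
  step 1: m=27, q=8, a=6
  step 2: m=21, q=37, a=1
  step 3: m=16, q=13, a=3
  step 4: m=23, q=16, a=3
  step 5: m=25, q=7, a=7
  step 6: m=24, q=23, a=2
  step 7: m=22, q=11, a=4
  step 8: m=22, q=23, a=2
  step 9: m=24, q=7, a=7
  step 10: m=25, q=16, a=3
  step 11: m=23, q=13, a=3
  step 12: m=16, q=37, a=1
  step 13: m=21, q=8, a=6
  step 14: m=27, q=1, a=54
a_14 = 2*a_0 = 54, so the period closes here.
sqrt(737) = [27; 6, 1, 3, 3, 7, 2, 4, 2, 7, 3, 3, 1, 6, 54]
Period length = 14

14


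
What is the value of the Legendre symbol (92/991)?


p = 991 is prime, so compute (92/991) with the reciprocity algorithm (Jacobi-symbol steps: pull out 2s via (2/n), flip via reciprocity, reduce):
  pull out 2: (2/991) = +1  (since 991 mod 8 = 7)
  pull out 2: (2/991) = +1  (since 991 mod 8 = 7)
  reciprocity: (23/991) -> -(991/23)
  reduce: (2/23)
  pull out 2: (2/23) = +1  (since 23 mod 8 = 7)
  (1/23) = 1
Product of signs = -1
(92/991) = -1

-1


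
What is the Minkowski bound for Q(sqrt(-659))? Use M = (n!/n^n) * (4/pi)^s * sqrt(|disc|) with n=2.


d = -659, d mod 4 = 1, so disc(K) = d = -659; |disc(K)| = 659
Imaginary quadratic field, so n = 2, s = r2 = 1, r1 = 0
M = (n!/n^n) * (4/pi)^s * sqrt(|disc(K)|) = (2!/2^2) * (4/pi)^1 * sqrt(659)
= 0.5 * 1.273240 * 25.670995
= 16.3427

16.3427


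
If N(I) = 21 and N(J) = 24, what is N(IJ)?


N(IJ) = N(I) * N(J)
= 21 * 24
= 504

504


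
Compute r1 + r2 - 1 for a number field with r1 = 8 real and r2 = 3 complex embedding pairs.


By Dirichlet's unit theorem:
rank = r1 + r2 - 1
= 8 + 3 - 1
= 10

10


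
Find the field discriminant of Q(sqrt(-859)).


For K = Q(sqrt(d)) with d squarefree: disc(K) = d if d = 1 mod 4, and disc(K) = 4d if d = 2 or 3 mod 4.
Here d = -859, and d mod 4 = 1.
d = 1 mod 4 (O_K = Z[(1+sqrt(d))/2]), so disc(K) = d = -859

-859


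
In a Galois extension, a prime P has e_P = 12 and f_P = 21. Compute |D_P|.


|D_P| = e * f
= 12 * 21
= 252

252


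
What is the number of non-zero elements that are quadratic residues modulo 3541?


For prime p, the number of non-zero quadratic residues is (p-1)/2.
= (3541-1)/2
= 1770

1770


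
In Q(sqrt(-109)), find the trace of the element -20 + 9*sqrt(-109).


Tr(a + b*sqrt(d)) = (a + b*sqrt(d)) + (a - b*sqrt(d)) = 2a
= 2 * (-20)
= -40

-40


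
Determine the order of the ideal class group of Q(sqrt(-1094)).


K = Q(sqrt(-1094)). d mod 4 = 2, so D = disc(K) = 4d = -4376
h(K) equals the number of primitive reduced positive-definite forms (a, b, c) = a*x^2 + b*x*y + c*y^2 with b^2 - 4ac = D,
where reduced means |b| <= a <= c, with b >= 0 whenever |b| = a or a = c, and primitive means gcd(a, b, c) = 1.
Reduced forces 3a^2 <= |D| = 4376, so 1 <= a <= 38; b must have the parity of D, and c = (b^2 - D)/(4a) must be an integer >= a.
Enumerate a = 1..38, b in [-a, a]:
  a=1: (1, 0, 1094)  [1]
  a=2: (2, 0, 547)  [1]
  a=3: (3, -2, 365), (3, 2, 365)  [2]
  a=4: none
  a=5: (5, -2, 219), (5, 2, 219)  [2]
  a=6: (6, -4, 183), (6, 4, 183)  [2]
  a=7..8: none
  a=9: (9, -4, 122), (9, 4, 122)  [2]
  a=10: (10, -8, 111), (10, 8, 111)  [2]
  a=11..14: none
  a=15: (15, -8, 74), (15, -2, 73), (15, 2, 73), (15, 8, 74)  [4]
  a=16..17: none
  a=18: (18, -4, 61), (18, 4, 61)  [2]
  a=19..24: none
  a=25: (25, -18, 47), (25, 18, 47)  [2]
  a=26: none
  a=27: (27, -22, 45), (27, 22, 45)  [2]
  a=28..29: none
  a=30: (30, -28, 43), (30, -8, 37), (30, 8, 37), (30, 28, 43)  [4]
  a=31..38: none
Total reduced forms: 1 + 1 + 2 + 2 + 2 + 2 + 2 + 4 + 2 + 2 + 2 + 4 = 26
h = 26

26


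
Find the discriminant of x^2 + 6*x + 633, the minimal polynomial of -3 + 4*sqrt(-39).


The element -3 + 4*sqrt(-39) has minimal polynomial:
x^2 + 6*x + 633
Discriminant = (6)^2 - 4*(633)
= 36 - 2532
= -2496

-2496


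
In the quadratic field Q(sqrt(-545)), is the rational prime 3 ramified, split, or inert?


K = Q(sqrt(-545)). Since d mod 4 = 3, disc(K) = -2180.
Check p | disc: -2180 mod 3 = 1.
p does not divide disc. Compute Legendre symbol (d/p):
1^((3-1)/2) mod 3 = 1
(d/p) = 1, so p splits: (p) = P*P' with e=1, f=1, g=2.
Therefore p is split.

split


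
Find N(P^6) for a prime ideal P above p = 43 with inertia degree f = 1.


N(P^a) = p^(a*f)
= 43^(6*1)
= 43^6
= 6321363049

6321363049


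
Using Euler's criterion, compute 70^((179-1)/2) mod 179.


p = 179 is prime and the exponent is (p-1)/2 = 89, so by Euler's criterion 70^89 = (70/179) = +1 or -1 mod 179.
Compute by square-and-multiply:
  89 = 64 + 16 + 8 + 1 (binary 1011001)
  Repeated squaring mod 179: 70^1 = 70, 70^2 = 67, 70^4 = 14, 70^8 = 17, 70^16 = 110, 70^32 = 107, 70^64 = 172
  70^89 = 70^64 * 70^16 * 70^8 * 70^1 = 172 * 110 * 17 * 70 mod 179
    172 * 110 = 18920 = 125 mod 179
    125 * 17 = 2125 = 156 mod 179
    156 * 70 = 10920 = 1 mod 179
  70^89 = 1 mod 179
Result 1: 70 is a quadratic residue mod 179.
70^89 mod 179 = 1

1


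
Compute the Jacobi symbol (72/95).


Compute (72/95) via quadratic reciprocity:
  pull out 2: (2/95) = +1  (since 95 mod 8 = 7)
  pull out 2: (2/95) = +1  (since 95 mod 8 = 7)
  pull out 2: (2/95) = +1  (since 95 mod 8 = 7)
  reciprocity: (9/95) -> +(95/9)
  reduce: (5/9)
  reciprocity: (5/9) -> +(9/5)
  reduce: (4/5)
  pull out 2: (2/5) = -1  (since 5 mod 8 = 5)
  pull out 2: (2/5) = -1  (since 5 mod 8 = 5)
  (1/5) = 1
Product of signs = 1

1


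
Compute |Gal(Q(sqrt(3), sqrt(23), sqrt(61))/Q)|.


The 3 square roots of distinct primes are multiplicatively independent over Q,
so [K:Q] = 2^3 and Gal(K/Q) is isomorphic to (Z/2Z)^3.
|Gal| = 2^3 = 8

8


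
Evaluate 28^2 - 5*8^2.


x^2 - d*y^2
= 28^2 - 5*8^2
= 784 - 320
= 464

464


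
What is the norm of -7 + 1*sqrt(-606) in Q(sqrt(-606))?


N(a + b*sqrt(d)) = a^2 - d*b^2
= (-7)^2 - (-606)*(1)^2
= 49 + 606
= 655

655


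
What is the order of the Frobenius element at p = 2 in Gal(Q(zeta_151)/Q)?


The Frobenius at p in Gal(Q(zeta_n)/Q) = (Z/nZ)* is the class of p, so its order is ord_151(2), the smallest k >= 1 with 2^k = 1 mod 151.
n = 151 = 151, phi(151) = 150; the order divides phi(n).
Divisors of 150: 1, 2, 3, 5, 6, 10, 15, 25, 30, 50, 75, 150
Repeated squaring mod 151: 2^1 = 2, 2^2 = 4, 2^4 = 16, 2^8 = 105, 2^16 = 2, 2^32 = 4, 2^64 = 16, 2^128 = 105
Test divisors in increasing order:
  k=1: 2^1 = 2 mod 151
  k=2: 2^2 = 4 mod 151
  k=3: 2^3 = 4 * 2 = 8 mod 151
  k=5: 2^5 = 16 * 2 = 32 mod 151
  k=6: 2^6 = 16 * 4 = 64 mod 151
  k=10: 2^10 = 105 * 4 = 118 mod 151
  k=15: 2^15 = 105 * 16 * 4 * 2 = 1 mod 151  <- first divisor giving 1
Order = 15

15


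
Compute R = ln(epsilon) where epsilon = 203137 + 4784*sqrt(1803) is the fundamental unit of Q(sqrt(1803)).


epsilon = 203137 + 4784*sqrt(1803)
= 406274.0000
R = ln(406274.0000)
= 12.9148

12.9148


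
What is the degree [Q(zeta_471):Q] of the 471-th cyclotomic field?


The degree equals Euler's totient phi(471).
471 = 3 * 157
phi(471) = 312

312


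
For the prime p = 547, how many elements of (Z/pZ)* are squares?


For prime p, the number of non-zero quadratic residues is (p-1)/2.
= (547-1)/2
= 273

273


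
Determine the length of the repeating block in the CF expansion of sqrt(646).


Run the CF algorithm for sqrt(646).
a_0 = floor(sqrt(646)) = 25; set m_0=0, q_0=1.
Recurrence: m' = q*a - m,  q' = (d - m'^2)/q,  a' = floor((a_0 + m')/q').
  step 1: m=25, q=21, a=2
  step 2: m=17, q=17, a=2
  step 3: m=17, q=21, a=2
  step 4: m=25, q=1, a=50
a_4 = 2*a_0 = 50, so the period closes here.
sqrt(646) = [25; 2, 2, 2, 50]
Period length = 4

4


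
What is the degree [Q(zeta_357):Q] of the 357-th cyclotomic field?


The degree equals Euler's totient phi(357).
357 = 3 * 7 * 17
phi(357) = 192

192


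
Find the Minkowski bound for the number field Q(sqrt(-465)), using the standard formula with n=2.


d = -465, d mod 4 = 3, so disc(K) = 4d = -1860; |disc(K)| = 1860
Imaginary quadratic field, so n = 2, s = r2 = 1, r1 = 0
M = (n!/n^n) * (4/pi)^s * sqrt(|disc(K)|) = (2!/2^2) * (4/pi)^1 * sqrt(1860)
= 0.5 * 1.273240 * 43.127717
= 27.4560

27.4560


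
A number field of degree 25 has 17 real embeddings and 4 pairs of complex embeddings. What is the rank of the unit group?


By Dirichlet's unit theorem:
rank = r1 + r2 - 1
= 17 + 4 - 1
= 20

20


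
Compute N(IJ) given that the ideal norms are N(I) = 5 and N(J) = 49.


N(IJ) = N(I) * N(J)
= 5 * 49
= 245

245


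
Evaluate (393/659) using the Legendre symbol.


p = 659 is prime, so compute (393/659) with the reciprocity algorithm (Jacobi-symbol steps: pull out 2s via (2/n), flip via reciprocity, reduce):
  reciprocity: (393/659) -> +(659/393)
  reduce: (266/393)
  pull out 2: (2/393) = +1  (since 393 mod 8 = 1)
  reciprocity: (133/393) -> +(393/133)
  reduce: (127/133)
  reciprocity: (127/133) -> +(133/127)
  reduce: (6/127)
  pull out 2: (2/127) = +1  (since 127 mod 8 = 7)
  reciprocity: (3/127) -> -(127/3)
  reduce: (1/3)
  (1/3) = 1
Product of signs = -1
(393/659) = -1

-1


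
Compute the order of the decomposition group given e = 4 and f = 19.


|D_P| = e * f
= 4 * 19
= 76

76


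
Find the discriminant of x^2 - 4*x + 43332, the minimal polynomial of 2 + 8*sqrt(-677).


The element 2 + 8*sqrt(-677) has minimal polynomial:
x^2 - 4*x + 43332
Discriminant = (-4)^2 - 4*(43332)
= 16 - 173328
= -173312

-173312


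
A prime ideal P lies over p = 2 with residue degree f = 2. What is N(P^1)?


N(P^a) = p^(a*f)
= 2^(1*2)
= 2^2
= 4

4


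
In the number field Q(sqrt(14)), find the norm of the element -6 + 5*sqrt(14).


N(a + b*sqrt(d)) = a^2 - d*b^2
= (-6)^2 - (14)*(5)^2
= 36 - 350
= -314

-314


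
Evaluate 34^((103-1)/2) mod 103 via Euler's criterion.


p = 103 is prime and the exponent is (p-1)/2 = 51, so by Euler's criterion 34^51 = (34/103) = +1 or -1 mod 103.
Compute by square-and-multiply:
  51 = 32 + 16 + 2 + 1 (binary 110011)
  Repeated squaring mod 103: 34^1 = 34, 34^2 = 23, 34^4 = 14, 34^8 = 93, 34^16 = 100, 34^32 = 9
  34^51 = 34^32 * 34^16 * 34^2 * 34^1 = 9 * 100 * 23 * 34 mod 103
    9 * 100 = 900 = 76 mod 103
    76 * 23 = 1748 = 100 mod 103
    100 * 34 = 3400 = 1 mod 103
  34^51 = 1 mod 103
Result 1: 34 is a quadratic residue mod 103.
34^51 mod 103 = 1

1


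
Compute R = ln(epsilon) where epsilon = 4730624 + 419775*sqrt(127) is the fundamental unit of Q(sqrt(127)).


epsilon = 4730624 + 419775*sqrt(127)
= 9.4612e+06
R = ln(9.4612e+06)
= 16.0627

16.0627


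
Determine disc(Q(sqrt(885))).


For K = Q(sqrt(d)) with d squarefree: disc(K) = d if d = 1 mod 4, and disc(K) = 4d if d = 2 or 3 mod 4.
Here d = 885, and d mod 4 = 1.
d = 1 mod 4 (O_K = Z[(1+sqrt(d))/2]), so disc(K) = d = 885

885


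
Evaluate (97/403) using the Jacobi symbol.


Compute (97/403) via quadratic reciprocity:
  reciprocity: (97/403) -> +(403/97)
  reduce: (15/97)
  reciprocity: (15/97) -> +(97/15)
  reduce: (7/15)
  reciprocity: (7/15) -> -(15/7)
  reduce: (1/7)
  (1/7) = 1
Product of signs = -1

-1


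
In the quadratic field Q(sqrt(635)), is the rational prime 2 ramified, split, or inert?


K = Q(sqrt(635)). Since d mod 4 = 3, disc(K) = 2540.
Check p | disc: 2540 mod 2 = 0.
p divides disc, so p ramifies: (p) = P^2 with e=2, f=1, g=1.
Therefore p is ramified.

ramified


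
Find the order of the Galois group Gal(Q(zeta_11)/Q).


|Gal(Q(zeta_11)/Q)| = phi(11)
= 10

10


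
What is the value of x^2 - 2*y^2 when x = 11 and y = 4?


x^2 - d*y^2
= 11^2 - 2*4^2
= 121 - 32
= 89

89


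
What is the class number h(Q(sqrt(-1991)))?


K = Q(sqrt(-1991)). d mod 4 = 1, so D = disc(K) = d = -1991
h(K) equals the number of primitive reduced positive-definite forms (a, b, c) = a*x^2 + b*x*y + c*y^2 with b^2 - 4ac = D,
where reduced means |b| <= a <= c, with b >= 0 whenever |b| = a or a = c, and primitive means gcd(a, b, c) = 1.
Reduced forces 3a^2 <= |D| = 1991, so 1 <= a <= 25; b must have the parity of D, and c = (b^2 - D)/(4a) must be an integer >= a.
Enumerate a = 1..25, b in [-a, a]:
  a=1: (1, 1, 498)  [1]
  a=2: (2, -1, 249), (2, 1, 249)  [2]
  a=3: (3, -1, 166), (3, 1, 166)  [2]
  a=4: (4, -3, 125), (4, 3, 125)  [2]
  a=5: (5, -3, 100), (5, 3, 100)  [2]
  a=6: (6, -5, 84), (6, -1, 83), (6, 1, 83), (6, 5, 84)  [4]
  a=7: (7, -5, 72), (7, 5, 72)  [2]
  a=8: (8, -5, 63), (8, 5, 63)  [2]
  a=9: (9, -5, 56), (9, 5, 56)  [2]
  a=10: (10, -7, 51), (10, -3, 50), (10, 3, 50), (10, 7, 51)  [4]
  a=11: (11, 11, 48)  [1]
  a=12: (12, -11, 44), (12, -5, 42), (12, 5, 42), (12, 11, 44)  [4]
  a=13: none
  a=14: (14, -9, 37), (14, -5, 36), (14, 5, 36), (14, 9, 37)  [4]
  a=15: (15, -13, 36), (15, -7, 34), (15, 7, 34), (15, 13, 36)  [4]
  a=16: (16, -11, 33), (16, 11, 33)  [2]
  a=17: (17, -7, 30), (17, 7, 30)  [2]
  a=18: (18, -13, 30), (18, -5, 28), (18, 5, 28), (18, 13, 30)  [4]
  a=19: (19, -17, 30), (19, 17, 30)  [2]
  a=20: (20, -13, 27), (20, -3, 25), (20, 3, 25), (20, 13, 27)  [4]
  a=21: (21, -19, 28), (21, -5, 24), (21, 5, 24), (21, 19, 28)  [4]
  a=22: (22, -11, 24), (22, 11, 24)  [2]
  a=23..25: none
Total reduced forms: 1 + 2 + 2 + 2 + 2 + 4 + 2 + 2 + 2 + 4 + 1 + 4 + 4 + 4 + 2 + 2 + 4 + 2 + 4 + 4 + 2 = 56
h = 56

56


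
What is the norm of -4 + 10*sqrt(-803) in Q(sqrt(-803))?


N(a + b*sqrt(d)) = a^2 - d*b^2
= (-4)^2 - (-803)*(10)^2
= 16 + 80300
= 80316

80316


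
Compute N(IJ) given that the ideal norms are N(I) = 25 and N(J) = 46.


N(IJ) = N(I) * N(J)
= 25 * 46
= 1150

1150


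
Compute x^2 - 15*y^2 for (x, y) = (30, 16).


x^2 - d*y^2
= 30^2 - 15*16^2
= 900 - 3840
= -2940

-2940


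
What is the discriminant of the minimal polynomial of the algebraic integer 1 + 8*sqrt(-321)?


The element 1 + 8*sqrt(-321) has minimal polynomial:
x^2 - 2*x + 20545
Discriminant = (-2)^2 - 4*(20545)
= 4 - 82180
= -82176

-82176


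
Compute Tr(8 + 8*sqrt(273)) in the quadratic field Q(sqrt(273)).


Tr(a + b*sqrt(d)) = (a + b*sqrt(d)) + (a - b*sqrt(d)) = 2a
= 2 * (8)
= 16

16


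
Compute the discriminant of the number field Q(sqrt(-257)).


For K = Q(sqrt(d)) with d squarefree: disc(K) = d if d = 1 mod 4, and disc(K) = 4d if d = 2 or 3 mod 4.
Here d = -257, and d mod 4 = 3.
d = 3 mod 4, not 1 (O_K = Z[sqrt(d)]), so disc(K) = 4d = 4 * (-257) = -1028

-1028


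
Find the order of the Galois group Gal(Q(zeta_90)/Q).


|Gal(Q(zeta_90)/Q)| = phi(90)
= 24

24


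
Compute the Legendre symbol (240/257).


p = 257 is prime, so compute (240/257) with the reciprocity algorithm (Jacobi-symbol steps: pull out 2s via (2/n), flip via reciprocity, reduce):
  pull out 2: (2/257) = +1  (since 257 mod 8 = 1)
  pull out 2: (2/257) = +1  (since 257 mod 8 = 1)
  pull out 2: (2/257) = +1  (since 257 mod 8 = 1)
  pull out 2: (2/257) = +1  (since 257 mod 8 = 1)
  reciprocity: (15/257) -> +(257/15)
  reduce: (2/15)
  pull out 2: (2/15) = +1  (since 15 mod 8 = 7)
  (1/15) = 1
Product of signs = 1
(240/257) = 1

1


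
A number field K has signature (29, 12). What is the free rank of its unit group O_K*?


By Dirichlet's unit theorem:
rank = r1 + r2 - 1
= 29 + 12 - 1
= 40

40


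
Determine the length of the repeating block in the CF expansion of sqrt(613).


Run the CF algorithm for sqrt(613).
a_0 = floor(sqrt(613)) = 24; set m_0=0, q_0=1.
Recurrence: m' = q*a - m,  q' = (d - m'^2)/q,  a' = floor((a_0 + m')/q').
  step 1: m=24, q=37, a=1
  step 2: m=13, q=12, a=3
  step 3: m=23, q=7, a=6
  step 4: m=19, q=36, a=1
  step 5: m=17, q=9, a=4
  step 6: m=19, q=28, a=1
  step 7: m=9, q=19, a=1
  step 8: m=10, q=27, a=1
  step 9: m=17, q=12, a=3
  step 10: m=19, q=21, a=2
  step 11: m=23, q=4, a=11
  step 12: m=21, q=43, a=1
  step 13: m=22, q=3, a=15
  step 14: m=23, q=28, a=1
  step 15: m=5, q=21, a=1
  step 16: m=16, q=17, a=2
  step 17: m=18, q=17, a=2
  step 18: m=16, q=21, a=1
  step 19: m=5, q=28, a=1
  step 20: m=23, q=3, a=15
  step 21: m=22, q=43, a=1
  step 22: m=21, q=4, a=11
  step 23: m=23, q=21, a=2
  step 24: m=19, q=12, a=3
  step 25: m=17, q=27, a=1
  step 26: m=10, q=19, a=1
  step 27: m=9, q=28, a=1
  step 28: m=19, q=9, a=4
  step 29: m=17, q=36, a=1
  step 30: m=19, q=7, a=6
  step 31: m=23, q=12, a=3
  step 32: m=13, q=37, a=1
  step 33: m=24, q=1, a=48
a_33 = 2*a_0 = 48, so the period closes here.
sqrt(613) = [24; 1, 3, 6, 1, 4, 1, 1, 1, 3, 2, 11, 1, 15, 1, 1, 2, 2, 1, 1, 15, 1, 11, 2, 3, 1, 1, 1, 4, 1, 6, 3, 1, 48]
Period length = 33

33


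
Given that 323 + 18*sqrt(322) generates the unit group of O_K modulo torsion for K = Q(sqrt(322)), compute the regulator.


epsilon = 323 + 18*sqrt(322)
= 645.9985
R = ln(645.9985)
= 6.4708

6.4708


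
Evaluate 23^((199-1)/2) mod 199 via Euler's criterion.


p = 199 is prime and the exponent is (p-1)/2 = 99, so by Euler's criterion 23^99 = (23/199) = +1 or -1 mod 199.
Compute by square-and-multiply:
  99 = 64 + 32 + 2 + 1 (binary 1100011)
  Repeated squaring mod 199: 23^1 = 23, 23^2 = 131, 23^4 = 47, 23^8 = 20, 23^16 = 2, 23^32 = 4, 23^64 = 16
  23^99 = 23^64 * 23^32 * 23^2 * 23^1 = 16 * 4 * 131 * 23 mod 199
    16 * 4 = 64 = 64 mod 199
    64 * 131 = 8384 = 26 mod 199
    26 * 23 = 598 = 1 mod 199
  23^99 = 1 mod 199
Result 1: 23 is a quadratic residue mod 199.
23^99 mod 199 = 1

1


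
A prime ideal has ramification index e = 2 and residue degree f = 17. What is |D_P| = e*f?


|D_P| = e * f
= 2 * 17
= 34

34


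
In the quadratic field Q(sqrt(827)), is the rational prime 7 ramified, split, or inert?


K = Q(sqrt(827)). Since d mod 4 = 3, disc(K) = 3308.
Check p | disc: 3308 mod 7 = 4.
p does not divide disc. Compute Legendre symbol (d/p):
1^((7-1)/2) mod 7 = 1
(d/p) = 1, so p splits: (p) = P*P' with e=1, f=1, g=2.
Therefore p is split.

split


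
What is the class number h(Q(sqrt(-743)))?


K = Q(sqrt(-743)). d mod 4 = 1, so D = disc(K) = d = -743
h(K) equals the number of primitive reduced positive-definite forms (a, b, c) = a*x^2 + b*x*y + c*y^2 with b^2 - 4ac = D,
where reduced means |b| <= a <= c, with b >= 0 whenever |b| = a or a = c, and primitive means gcd(a, b, c) = 1.
Reduced forces 3a^2 <= |D| = 743, so 1 <= a <= 15; b must have the parity of D, and c = (b^2 - D)/(4a) must be an integer >= a.
Enumerate a = 1..15, b in [-a, a]:
  a=1: (1, 1, 186)  [1]
  a=2: (2, -1, 93), (2, 1, 93)  [2]
  a=3: (3, -1, 62), (3, 1, 62)  [2]
  a=4: (4, -3, 47), (4, 3, 47)  [2]
  a=5: none
  a=6: (6, -5, 32), (6, -1, 31), (6, 1, 31), (6, 5, 32)  [4]
  a=7: none
  a=8: (8, -5, 24), (8, 5, 24)  [2]
  a=9: (9, -7, 22), (9, 7, 22)  [2]
  a=10: none
  a=11: (11, -7, 18), (11, 7, 18)  [2]
  a=12: (12, -11, 18), (12, -5, 16), (12, 5, 16), (12, 11, 18)  [4]
  a=13..15: none
Total reduced forms: 1 + 2 + 2 + 2 + 4 + 2 + 2 + 2 + 4 = 21
h = 21

21


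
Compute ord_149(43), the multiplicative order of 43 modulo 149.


We want ord_149(43), the smallest k >= 1 with 43^k = 1 mod 149.
n = 149 = 149, phi(149) = 148; the order divides phi(n).
Divisors of 148: 1, 2, 4, 37, 74, 148
Repeated squaring mod 149: 43^1 = 43, 43^2 = 61, 43^4 = 145, 43^8 = 16, 43^16 = 107, 43^32 = 125, 43^64 = 129, 43^128 = 102
Test divisors in increasing order:
  k=1: 43^1 = 43 mod 149
  k=2: 43^2 = 61 mod 149
  k=4: 43^4 = 145 mod 149
  k=37: 43^37 = 125 * 145 * 43 = 105 mod 149
  k=74: 43^74 = 129 * 16 * 61 = 148 mod 149
  k=148: 43^148 = 102 * 107 * 145 = 1 mod 149  <- first divisor giving 1
Order = 148

148


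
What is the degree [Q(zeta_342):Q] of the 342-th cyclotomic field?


The degree equals Euler's totient phi(342).
342 = 2 * 3^2 * 19
phi(342) = 108

108


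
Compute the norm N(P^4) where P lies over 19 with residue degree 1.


N(P^a) = p^(a*f)
= 19^(4*1)
= 19^4
= 130321

130321


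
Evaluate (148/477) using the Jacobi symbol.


Compute (148/477) via quadratic reciprocity:
  pull out 2: (2/477) = -1  (since 477 mod 8 = 5)
  pull out 2: (2/477) = -1  (since 477 mod 8 = 5)
  reciprocity: (37/477) -> +(477/37)
  reduce: (33/37)
  reciprocity: (33/37) -> +(37/33)
  reduce: (4/33)
  pull out 2: (2/33) = +1  (since 33 mod 8 = 1)
  pull out 2: (2/33) = +1  (since 33 mod 8 = 1)
  (1/33) = 1
Product of signs = 1

1


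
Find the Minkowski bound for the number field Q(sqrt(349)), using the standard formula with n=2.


d = 349, d mod 4 = 1, so disc(K) = d = 349; |disc(K)| = 349
Real quadratic field, so n = 2, s = r2 = 0, r1 = 2
M = (n!/n^n) * (4/pi)^s * sqrt(|disc(K)|) = (2!/2^2) * (4/pi)^0 * sqrt(349)
= 0.5 * 1.000000 * 18.681542
= 9.3408

9.3408


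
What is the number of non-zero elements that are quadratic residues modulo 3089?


For prime p, the number of non-zero quadratic residues is (p-1)/2.
= (3089-1)/2
= 1544

1544


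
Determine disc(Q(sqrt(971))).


For K = Q(sqrt(d)) with d squarefree: disc(K) = d if d = 1 mod 4, and disc(K) = 4d if d = 2 or 3 mod 4.
Here d = 971, and d mod 4 = 3.
d = 3 mod 4, not 1 (O_K = Z[sqrt(d)]), so disc(K) = 4d = 4 * (971) = 3884

3884


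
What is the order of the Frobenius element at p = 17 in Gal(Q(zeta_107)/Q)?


The Frobenius at p in Gal(Q(zeta_n)/Q) = (Z/nZ)* is the class of p, so its order is ord_107(17), the smallest k >= 1 with 17^k = 1 mod 107.
n = 107 = 107, phi(107) = 106; the order divides phi(n).
Divisors of 106: 1, 2, 53, 106
Repeated squaring mod 107: 17^1 = 17, 17^2 = 75, 17^4 = 61, 17^8 = 83, 17^16 = 41, 17^32 = 76, 17^64 = 105
Test divisors in increasing order:
  k=1: 17^1 = 17 mod 107
  k=2: 17^2 = 75 mod 107
  k=53: 17^53 = 76 * 41 * 61 * 17 = 106 mod 107
  k=106: 17^106 = 105 * 76 * 83 * 75 = 1 mod 107  <- first divisor giving 1
Order = 106

106


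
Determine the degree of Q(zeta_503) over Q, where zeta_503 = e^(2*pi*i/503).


The degree equals Euler's totient phi(503).
503 = 503
phi(503) = 502

502


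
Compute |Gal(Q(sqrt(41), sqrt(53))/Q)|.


The 2 square roots of distinct primes are multiplicatively independent over Q,
so [K:Q] = 2^2 and Gal(K/Q) is isomorphic to (Z/2Z)^2.
|Gal| = 2^2 = 4

4


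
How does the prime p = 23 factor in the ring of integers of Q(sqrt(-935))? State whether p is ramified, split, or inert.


K = Q(sqrt(-935)). Since d mod 4 = 1, disc(K) = -935.
Check p | disc: -935 mod 23 = 8.
p does not divide disc. Compute Legendre symbol (d/p):
8^((23-1)/2) mod 23 = 1
(d/p) = 1, so p splits: (p) = P*P' with e=1, f=1, g=2.
Therefore p is split.

split


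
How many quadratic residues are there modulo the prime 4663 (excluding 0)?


For prime p, the number of non-zero quadratic residues is (p-1)/2.
= (4663-1)/2
= 2331

2331


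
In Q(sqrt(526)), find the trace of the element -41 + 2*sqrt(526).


Tr(a + b*sqrt(d)) = (a + b*sqrt(d)) + (a - b*sqrt(d)) = 2a
= 2 * (-41)
= -82

-82


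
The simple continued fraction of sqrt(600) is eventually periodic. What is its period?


Run the CF algorithm for sqrt(600).
a_0 = floor(sqrt(600)) = 24; set m_0=0, q_0=1.
Recurrence: m' = q*a - m,  q' = (d - m'^2)/q,  a' = floor((a_0 + m')/q').
  step 1: m=24, q=24, a=2
  step 2: m=24, q=1, a=48
a_2 = 2*a_0 = 48, so the period closes here.
sqrt(600) = [24; 2, 48]
Period length = 2

2


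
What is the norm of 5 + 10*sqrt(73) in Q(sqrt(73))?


N(a + b*sqrt(d)) = a^2 - d*b^2
= (5)^2 - (73)*(10)^2
= 25 - 7300
= -7275

-7275


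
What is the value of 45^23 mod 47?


p = 47 is prime and the exponent is (p-1)/2 = 23, so by Euler's criterion 45^23 = (45/47) = +1 or -1 mod 47.
Compute by square-and-multiply:
  23 = 16 + 4 + 2 + 1 (binary 10111)
  Repeated squaring mod 47: 45^1 = 45, 45^2 = 4, 45^4 = 16, 45^8 = 21, 45^16 = 18
  45^23 = 45^16 * 45^4 * 45^2 * 45^1 = 18 * 16 * 4 * 45 mod 47
    18 * 16 = 288 = 6 mod 47
    6 * 4 = 24 = 24 mod 47
    24 * 45 = 1080 = 46 mod 47
  45^23 = 46 mod 47
Result 46 = p - 1 = -1 mod 47: 45 is a quadratic non-residue mod 47. As a residue in [0, p-1] the value is 46.
45^23 mod 47 = 46

46


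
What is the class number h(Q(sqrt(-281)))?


K = Q(sqrt(-281)). d mod 4 = 3, so D = disc(K) = 4d = -1124
h(K) equals the number of primitive reduced positive-definite forms (a, b, c) = a*x^2 + b*x*y + c*y^2 with b^2 - 4ac = D,
where reduced means |b| <= a <= c, with b >= 0 whenever |b| = a or a = c, and primitive means gcd(a, b, c) = 1.
Reduced forces 3a^2 <= |D| = 1124, so 1 <= a <= 19; b must have the parity of D, and c = (b^2 - D)/(4a) must be an integer >= a.
Enumerate a = 1..19, b in [-a, a]:
  a=1: (1, 0, 281)  [1]
  a=2: (2, 2, 141)  [1]
  a=3: (3, -2, 94), (3, 2, 94)  [2]
  a=4: none
  a=5: (5, -4, 57), (5, 4, 57)  [2]
  a=6: (6, -2, 47), (6, 2, 47)  [2]
  a=7..8: none
  a=9: (9, -8, 33), (9, 8, 33)  [2]
  a=10: (10, -6, 29), (10, 6, 29)  [2]
  a=11: (11, -8, 27), (11, 8, 27)  [2]
  a=12..14: none
  a=15: (15, -14, 22), (15, -4, 19), (15, 4, 19), (15, 14, 22)  [4]
  a=16: none
  a=17: (17, -10, 18), (17, 10, 18)  [2]
  a=18..19: none
Total reduced forms: 1 + 1 + 2 + 2 + 2 + 2 + 2 + 2 + 4 + 2 = 20
h = 20

20


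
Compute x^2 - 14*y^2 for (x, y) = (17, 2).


x^2 - d*y^2
= 17^2 - 14*2^2
= 289 - 56
= 233

233


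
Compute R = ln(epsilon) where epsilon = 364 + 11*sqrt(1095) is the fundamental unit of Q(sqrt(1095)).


epsilon = 364 + 11*sqrt(1095)
= 727.9986
R = ln(727.9986)
= 6.5903

6.5903


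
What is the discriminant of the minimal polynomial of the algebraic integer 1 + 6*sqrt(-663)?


The element 1 + 6*sqrt(-663) has minimal polynomial:
x^2 - 2*x + 23869
Discriminant = (-2)^2 - 4*(23869)
= 4 - 95476
= -95472

-95472


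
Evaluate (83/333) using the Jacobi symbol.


Compute (83/333) via quadratic reciprocity:
  reciprocity: (83/333) -> +(333/83)
  reduce: (1/83)
  (1/83) = 1
Product of signs = 1

1


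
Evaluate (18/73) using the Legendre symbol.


p = 73 is prime, so compute (18/73) with the reciprocity algorithm (Jacobi-symbol steps: pull out 2s via (2/n), flip via reciprocity, reduce):
  pull out 2: (2/73) = +1  (since 73 mod 8 = 1)
  reciprocity: (9/73) -> +(73/9)
  reduce: (1/9)
  (1/9) = 1
Product of signs = 1
(18/73) = 1

1


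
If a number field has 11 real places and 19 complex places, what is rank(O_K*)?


By Dirichlet's unit theorem:
rank = r1 + r2 - 1
= 11 + 19 - 1
= 29

29


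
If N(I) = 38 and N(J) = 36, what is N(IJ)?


N(IJ) = N(I) * N(J)
= 38 * 36
= 1368

1368


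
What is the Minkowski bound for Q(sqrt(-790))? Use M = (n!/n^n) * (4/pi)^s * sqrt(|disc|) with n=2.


d = -790, d mod 4 = 2, so disc(K) = 4d = -3160; |disc(K)| = 3160
Imaginary quadratic field, so n = 2, s = r2 = 1, r1 = 0
M = (n!/n^n) * (4/pi)^s * sqrt(|disc(K)|) = (2!/2^2) * (4/pi)^1 * sqrt(3160)
= 0.5 * 1.273240 * 56.213877
= 35.7869

35.7869


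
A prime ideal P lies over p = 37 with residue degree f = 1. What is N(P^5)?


N(P^a) = p^(a*f)
= 37^(5*1)
= 37^5
= 69343957

69343957


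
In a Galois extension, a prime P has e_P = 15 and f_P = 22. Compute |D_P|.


|D_P| = e * f
= 15 * 22
= 330

330


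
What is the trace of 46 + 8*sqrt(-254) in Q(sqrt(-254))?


Tr(a + b*sqrt(d)) = (a + b*sqrt(d)) + (a - b*sqrt(d)) = 2a
= 2 * (46)
= 92

92


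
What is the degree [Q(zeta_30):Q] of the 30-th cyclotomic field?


The degree equals Euler's totient phi(30).
30 = 2 * 3 * 5
phi(30) = 8

8


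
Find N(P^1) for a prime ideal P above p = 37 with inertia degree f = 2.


N(P^a) = p^(a*f)
= 37^(1*2)
= 37^2
= 1369

1369


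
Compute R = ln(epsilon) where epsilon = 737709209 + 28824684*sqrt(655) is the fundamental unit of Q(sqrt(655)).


epsilon = 737709209 + 28824684*sqrt(655)
= 1.4754e+09
R = ln(1.4754e+09)
= 21.1122

21.1122


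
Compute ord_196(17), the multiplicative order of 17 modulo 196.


We want ord_196(17), the smallest k >= 1 with 17^k = 1 mod 196.
n = 196 = 2^2 * 7^2, phi(196) = 84; the order divides phi(n).
Divisors of 84: 1, 2, 3, 4, 6, 7, 12, 14, 21, 28, 42, 84
Repeated squaring mod 196: 17^1 = 17, 17^2 = 93, 17^4 = 25, 17^8 = 37, 17^16 = 193, 17^32 = 9, 17^64 = 81
Test divisors in increasing order:
  k=1: 17^1 = 17 mod 196
  k=2: 17^2 = 93 mod 196
  k=3: 17^3 = 93 * 17 = 13 mod 196
  k=4: 17^4 = 25 mod 196
  k=6: 17^6 = 25 * 93 = 169 mod 196
  k=7: 17^7 = 25 * 93 * 17 = 129 mod 196
  k=12: 17^12 = 37 * 25 = 141 mod 196
  k=14: 17^14 = 37 * 25 * 93 = 177 mod 196
  k=21: 17^21 = 193 * 25 * 17 = 97 mod 196
  k=28: 17^28 = 193 * 37 * 25 = 165 mod 196
  k=42: 17^42 = 9 * 37 * 93 = 1 mod 196  <- first divisor giving 1
Order = 42

42


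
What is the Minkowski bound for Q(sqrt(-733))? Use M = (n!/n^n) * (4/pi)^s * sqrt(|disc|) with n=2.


d = -733, d mod 4 = 3, so disc(K) = 4d = -2932; |disc(K)| = 2932
Imaginary quadratic field, so n = 2, s = r2 = 1, r1 = 0
M = (n!/n^n) * (4/pi)^s * sqrt(|disc(K)|) = (2!/2^2) * (4/pi)^1 * sqrt(2932)
= 0.5 * 1.273240 * 54.147945
= 34.4717

34.4717


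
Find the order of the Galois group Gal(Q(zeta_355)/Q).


|Gal(Q(zeta_355)/Q)| = phi(355)
= 280

280


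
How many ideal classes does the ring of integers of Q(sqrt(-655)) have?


K = Q(sqrt(-655)). d mod 4 = 1, so D = disc(K) = d = -655
h(K) equals the number of primitive reduced positive-definite forms (a, b, c) = a*x^2 + b*x*y + c*y^2 with b^2 - 4ac = D,
where reduced means |b| <= a <= c, with b >= 0 whenever |b| = a or a = c, and primitive means gcd(a, b, c) = 1.
Reduced forces 3a^2 <= |D| = 655, so 1 <= a <= 14; b must have the parity of D, and c = (b^2 - D)/(4a) must be an integer >= a.
Enumerate a = 1..14, b in [-a, a]:
  a=1: (1, 1, 164)  [1]
  a=2: (2, -1, 82), (2, 1, 82)  [2]
  a=3: none
  a=4: (4, -1, 41), (4, 1, 41)  [2]
  a=5: (5, 5, 34)  [1]
  a=6..7: none
  a=8: (8, -7, 22), (8, 7, 22)  [2]
  a=9: none
  a=10: (10, -5, 17), (10, 5, 17)  [2]
  a=11: (11, -7, 16), (11, 7, 16)  [2]
  a=12..14: none
Total reduced forms: 1 + 2 + 2 + 1 + 2 + 2 + 2 = 12
h = 12

12


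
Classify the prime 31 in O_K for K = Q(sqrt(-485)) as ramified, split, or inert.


K = Q(sqrt(-485)). Since d mod 4 = 3, disc(K) = -1940.
Check p | disc: -1940 mod 31 = 13.
p does not divide disc. Compute Legendre symbol (d/p):
11^((31-1)/2) mod 31 = -1
(d/p) = -1, so p is inert: (p) stays prime with e=1, f=2, g=1.
Therefore p is inert.

inert
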